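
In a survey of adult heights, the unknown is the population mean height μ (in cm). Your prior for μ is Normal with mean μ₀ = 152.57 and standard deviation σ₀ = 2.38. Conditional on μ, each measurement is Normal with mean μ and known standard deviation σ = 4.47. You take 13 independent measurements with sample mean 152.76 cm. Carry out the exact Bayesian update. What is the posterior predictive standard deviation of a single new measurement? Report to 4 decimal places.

4.6032

For Normal data with known variance σ², a Normal(μ₀, σ₀²) prior on μ is conjugate. Posterior precision = 1/σ₀² + n/σ²; posterior mean is the precision-weighted average of μ₀ and x̄.
σ₀² = 2.38² = 5.6644, σ² = 4.47² = 19.9809; σ² + n·σ₀² = 19.9809 + 13·5.6644 = 93.6181.
Posterior precision = 1/σ₀² + n/σ² = 1/5.6644 + 13/19.9809 = (σ² + n·σ₀²)/(σ₀²σ²) = 93.6181/(5.6644·19.9809); posterior variance σₙ² = σ₀²σ²/(σ² + n·σ₀²) = 5.6644·19.9809/93.6181 = 1.208952.
Predictive variance for one new observation = σₙ² + σ² = 5.6644·19.9809/93.6181 + 19.9809 = σ²·(σ₀² + 93.6181)/93.6181 = 19.9809·99.2825/93.6181 = 21.189852; SD = √(19.9809·99.2825/93.6181) = 4.6032.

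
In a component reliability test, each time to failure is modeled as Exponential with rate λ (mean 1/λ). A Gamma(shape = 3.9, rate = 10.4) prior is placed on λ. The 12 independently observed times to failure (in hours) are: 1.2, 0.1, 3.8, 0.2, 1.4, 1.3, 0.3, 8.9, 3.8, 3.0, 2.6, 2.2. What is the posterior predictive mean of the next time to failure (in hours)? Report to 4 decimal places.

2.6309

With a Gamma(shape α, rate β) prior on the exponential rate λ, the posterior after n observations with total T = Σxᵢ is Gamma(α+n, β+T).
Sum of observations T = 28.8 hours; n = 12.
Posterior: Gamma(3.9+12, 10.4+28.8) = Gamma(15.9, 39.2).
The predictive distribution for the next observation is Lomax; its mean is β/(α−1) = 39.2/14.9 = 2.6309.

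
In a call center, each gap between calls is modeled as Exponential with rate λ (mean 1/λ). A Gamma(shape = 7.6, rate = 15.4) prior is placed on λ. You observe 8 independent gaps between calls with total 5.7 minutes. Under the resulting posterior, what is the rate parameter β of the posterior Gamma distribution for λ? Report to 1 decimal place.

With a Gamma(shape α, rate β) prior on the exponential rate λ, the posterior after n observations with total T = Σxᵢ is Gamma(α+n, β+T).
Posterior: Gamma(7.6+8, 15.4+5.7) = Gamma(15.6, 21.1).
Posterior β = 21.1.

21.1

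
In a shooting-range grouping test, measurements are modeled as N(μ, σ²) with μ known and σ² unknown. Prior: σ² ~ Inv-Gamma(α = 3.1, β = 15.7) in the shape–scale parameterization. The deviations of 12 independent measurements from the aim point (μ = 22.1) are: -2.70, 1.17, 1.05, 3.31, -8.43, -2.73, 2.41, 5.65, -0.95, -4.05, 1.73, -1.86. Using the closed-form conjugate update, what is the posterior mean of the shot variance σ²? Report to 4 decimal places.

11.8595

With known mean μ and an Inverse-Gamma(α, β) prior on σ², the Normal likelihood is conjugate: posterior is Inv-Gamma(α + n/2, β + Σ(xᵢ−μ)²/2).
Σ(xᵢ−μ)² = (-2.70)² + (1.17)² + (1.05)² + (3.31)² + (-8.43)² + (-2.73)² + (2.41)² + (5.65)² + (-0.95)² + (-4.05)² + (1.73)² + (-1.86)² = 160.7234.
Posterior: Inv-Gamma(3.1 + 12/2, 15.7 + 160.7234/2) = Inv-Gamma(9.10, 96.06170).
E[σ²|data] = β/(α−1) = 96.06170/8.10 = 11.8595.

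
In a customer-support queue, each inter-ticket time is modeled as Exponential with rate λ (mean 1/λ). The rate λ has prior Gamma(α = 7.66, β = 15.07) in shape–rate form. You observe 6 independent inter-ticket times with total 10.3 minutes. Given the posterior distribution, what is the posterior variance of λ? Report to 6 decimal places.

With a Gamma(shape α, rate β) prior on the exponential rate λ, the posterior after n observations with total T = Σxᵢ is Gamma(α+n, β+T).
Posterior: Gamma(7.66+6, 15.07+10.3) = Gamma(13.66, 25.37).
Var = α/β² = 0.021223.

0.021223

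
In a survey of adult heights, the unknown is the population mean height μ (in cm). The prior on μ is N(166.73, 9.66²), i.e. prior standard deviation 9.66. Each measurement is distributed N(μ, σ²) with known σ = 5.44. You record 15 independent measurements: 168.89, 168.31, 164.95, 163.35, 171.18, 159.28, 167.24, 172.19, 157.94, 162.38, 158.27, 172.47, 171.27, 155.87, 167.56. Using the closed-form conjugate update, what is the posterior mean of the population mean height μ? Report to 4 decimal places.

For Normal data with known variance σ², a Normal(μ₀, σ₀²) prior on μ is conjugate. Posterior precision = 1/σ₀² + n/σ²; posterior mean is the precision-weighted average of μ₀ and x̄.
Σxᵢ = 168.89 + 168.31 + 164.95 + 163.35 + 171.18 + 159.28 + 167.24 + 172.19 + 157.94 + 162.38 + 158.27 + 172.47 + 171.27 + 155.87 + 167.56 = 2481.15, so n·x̄ = 2481.15.
σ₀² = 9.66² = 93.3156, σ² = 5.44² = 29.5936; σ² + n·σ₀² = 29.5936 + 15·93.3156 = 1429.3276.
Posterior mean = (μ₀/σ₀² + n·x̄/σ²)/(1/σ₀² + n/σ²) = (σ²·μ₀ + σ₀²·n·x̄)/(σ² + n·σ₀²) = (29.5936·166.73 + 93.3156·2481.15)/1429.3276 = 236464.141868/1429.3276 = 165.4373.

165.4373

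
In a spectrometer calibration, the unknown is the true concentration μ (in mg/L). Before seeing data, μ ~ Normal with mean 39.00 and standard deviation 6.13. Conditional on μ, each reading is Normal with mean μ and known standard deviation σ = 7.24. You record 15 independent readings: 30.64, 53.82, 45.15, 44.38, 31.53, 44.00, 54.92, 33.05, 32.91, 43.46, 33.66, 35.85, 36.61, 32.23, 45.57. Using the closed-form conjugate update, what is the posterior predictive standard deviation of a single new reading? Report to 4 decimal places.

7.4575

For Normal data with known variance σ², a Normal(μ₀, σ₀²) prior on μ is conjugate. Posterior precision = 1/σ₀² + n/σ²; posterior mean is the precision-weighted average of μ₀ and x̄.
σ₀² = 6.13² = 37.5769, σ² = 7.24² = 52.4176; σ² + n·σ₀² = 52.4176 + 15·37.5769 = 616.0711.
Posterior precision = 1/σ₀² + n/σ² = 1/37.5769 + 15/52.4176 = (σ² + n·σ₀²)/(σ₀²σ²) = 616.0711/(37.5769·52.4176); posterior variance σₙ² = σ₀²σ²/(σ² + n·σ₀²) = 37.5769·52.4176/616.0711 = 3.197181.
Predictive variance for one new observation = σₙ² + σ² = 37.5769·52.4176/616.0711 + 52.4176 = σ²·(σ₀² + 616.0711)/616.0711 = 52.4176·653.648/616.0711 = 55.614781; SD = √(52.4176·653.648/616.0711) = 7.4575.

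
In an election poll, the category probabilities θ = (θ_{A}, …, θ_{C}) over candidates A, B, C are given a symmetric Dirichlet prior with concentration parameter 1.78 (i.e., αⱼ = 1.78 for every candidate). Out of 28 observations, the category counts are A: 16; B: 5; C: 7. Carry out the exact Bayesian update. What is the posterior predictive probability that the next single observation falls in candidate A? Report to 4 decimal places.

The Dirichlet prior is conjugate to the Multinomial likelihood: each posterior αⱼ = prior αⱼ + observed count nⱼ.
Posterior concentration: (17.78, 6.78, 8.78), total = 33.34.
P(next = A | data) = α_{A}/Σα = 0.5333.

0.5333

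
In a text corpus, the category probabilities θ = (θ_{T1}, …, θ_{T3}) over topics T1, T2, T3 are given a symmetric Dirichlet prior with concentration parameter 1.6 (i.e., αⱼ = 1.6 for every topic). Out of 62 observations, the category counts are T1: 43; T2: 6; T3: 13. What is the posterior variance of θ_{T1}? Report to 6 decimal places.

0.003273

The Dirichlet prior is conjugate to the Multinomial likelihood: each posterior αⱼ = prior αⱼ + observed count nⱼ.
Posterior concentration: (44.6, 7.6, 14.6), total = 66.8.
Var[θ_j] = α_j(Σα−α_j)/((Σα)²(Σα+1)) = 44.6·22.2/(66.8²·67.8) = 0.003273.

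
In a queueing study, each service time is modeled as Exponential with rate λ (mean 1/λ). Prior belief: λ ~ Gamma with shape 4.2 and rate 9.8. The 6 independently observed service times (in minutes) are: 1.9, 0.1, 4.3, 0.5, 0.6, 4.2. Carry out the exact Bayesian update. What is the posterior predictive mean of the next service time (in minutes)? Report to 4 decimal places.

2.3261

With a Gamma(shape α, rate β) prior on the exponential rate λ, the posterior after n observations with total T = Σxᵢ is Gamma(α+n, β+T).
Sum of observations T = 11.6 minutes; n = 6.
Posterior: Gamma(4.2+6, 9.8+11.6) = Gamma(10.2, 21.4).
The predictive distribution for the next observation is Lomax; its mean is β/(α−1) = 21.4/9.2 = 2.3261.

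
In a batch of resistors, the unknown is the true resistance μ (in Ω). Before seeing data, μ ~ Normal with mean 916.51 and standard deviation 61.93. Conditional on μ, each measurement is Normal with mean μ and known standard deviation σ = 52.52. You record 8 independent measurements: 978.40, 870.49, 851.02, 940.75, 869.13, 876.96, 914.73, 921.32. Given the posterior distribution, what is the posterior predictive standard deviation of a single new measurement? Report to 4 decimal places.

55.4500

For Normal data with known variance σ², a Normal(μ₀, σ₀²) prior on μ is conjugate. Posterior precision = 1/σ₀² + n/σ²; posterior mean is the precision-weighted average of μ₀ and x̄.
σ₀² = 61.93² = 3835.3249, σ² = 52.52² = 2758.3504; σ² + n·σ₀² = 2758.3504 + 8·3835.3249 = 33440.9496.
Posterior precision = 1/σ₀² + n/σ² = 1/3835.3249 + 8/2758.3504 = (σ² + n·σ₀²)/(σ₀²σ²) = 33440.9496/(3835.3249·2758.3504); posterior variance σₙ² = σ₀²σ²/(σ² + n·σ₀²) = 3835.3249·2758.3504/33440.9496 = 316.353755.
Predictive variance for one new observation = σₙ² + σ² = 3835.3249·2758.3504/33440.9496 + 2758.3504 = σ²·(σ₀² + 33440.9496)/33440.9496 = 2758.3504·37276.2745/33440.9496 = 3074.704155; SD = √(2758.3504·37276.2745/33440.9496) = 55.4500.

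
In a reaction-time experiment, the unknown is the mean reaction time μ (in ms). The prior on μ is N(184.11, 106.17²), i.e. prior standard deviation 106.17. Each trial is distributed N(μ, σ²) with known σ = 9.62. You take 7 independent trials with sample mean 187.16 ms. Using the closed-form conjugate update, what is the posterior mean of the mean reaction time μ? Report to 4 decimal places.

For Normal data with known variance σ², a Normal(μ₀, σ₀²) prior on μ is conjugate. Posterior precision = 1/σ₀² + n/σ²; posterior mean is the precision-weighted average of μ₀ and x̄.
n·x̄ = 7·187.16 = 1310.12.
σ₀² = 106.17² = 11272.0689, σ² = 9.62² = 92.5444; σ² + n·σ₀² = 92.5444 + 7·11272.0689 = 78997.0267.
Posterior mean = (μ₀/σ₀² + n·x̄/σ²)/(1/σ₀² + n/σ²) = (σ²·μ₀ + σ₀²·n·x̄)/(σ² + n·σ₀²) = (92.5444·184.11 + 11272.0689·1310.12)/78997.0267 = 14784801.256752/78997.0267 = 187.1564.

187.1564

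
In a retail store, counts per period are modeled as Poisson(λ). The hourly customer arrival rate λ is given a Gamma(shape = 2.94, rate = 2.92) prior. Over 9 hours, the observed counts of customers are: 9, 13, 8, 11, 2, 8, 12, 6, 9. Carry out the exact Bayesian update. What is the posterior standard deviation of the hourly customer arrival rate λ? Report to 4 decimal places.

0.7548

With a Gamma(shape α, rate β) prior, the Poisson likelihood is conjugate: the posterior is Gamma(α + ΣXᵢ, β + n).
Sum of counts S = 78 over n = 9 hours.
Posterior: Gamma(α+S, β+n) = Gamma(2.94+78, 2.92+9) = Gamma(80.94, 11.92).
SD = √α/β = √80.94/11.92 = 0.7548.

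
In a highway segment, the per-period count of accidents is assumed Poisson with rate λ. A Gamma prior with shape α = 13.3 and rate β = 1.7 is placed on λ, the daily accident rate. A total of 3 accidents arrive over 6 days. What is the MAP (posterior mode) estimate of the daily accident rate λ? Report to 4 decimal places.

With a Gamma(shape α, rate β) prior, the Poisson likelihood is conjugate: the posterior is Gamma(α + ΣXᵢ, β + n).
Posterior: Gamma(α+S, β+n) = Gamma(13.3+3, 1.7+6) = Gamma(16.3, 7.7).
Mode of Gamma(α,β) for α≥1 is (α−1)/β = 15.3/7.7 = 1.9870.

1.9870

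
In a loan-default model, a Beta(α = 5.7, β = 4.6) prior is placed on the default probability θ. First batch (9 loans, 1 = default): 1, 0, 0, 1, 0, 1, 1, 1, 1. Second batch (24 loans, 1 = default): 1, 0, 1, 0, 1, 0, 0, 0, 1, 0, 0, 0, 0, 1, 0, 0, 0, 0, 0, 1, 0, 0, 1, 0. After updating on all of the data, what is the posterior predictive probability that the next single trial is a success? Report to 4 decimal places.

The Beta prior is conjugate to a Binomial/Bernoulli likelihood; the update adds successes to α and failures to β.
After batch 1: Beta(5.7+6, 4.6+3) = Beta(11.7, 7.6).
After batch 2: Beta(11.7+7, 7.6+17) = Beta(18.7, 24.6).
For a single future Bernoulli trial, P(success | data) = α/(α+β) = 0.4319.

0.4319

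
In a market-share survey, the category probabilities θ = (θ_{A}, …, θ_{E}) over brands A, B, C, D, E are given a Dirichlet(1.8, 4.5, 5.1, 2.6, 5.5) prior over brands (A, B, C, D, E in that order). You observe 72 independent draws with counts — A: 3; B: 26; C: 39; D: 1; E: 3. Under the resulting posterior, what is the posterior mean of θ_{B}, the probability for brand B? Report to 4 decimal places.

0.3333

The Dirichlet prior is conjugate to the Multinomial likelihood: each posterior αⱼ = prior αⱼ + observed count nⱼ.
Posterior concentration: (4.8, 30.5, 44.1, 3.6, 8.5), total = 91.5.
E[θ_{B}|data] = α_{B}/Σα = 30.5/91.5 = 0.3333.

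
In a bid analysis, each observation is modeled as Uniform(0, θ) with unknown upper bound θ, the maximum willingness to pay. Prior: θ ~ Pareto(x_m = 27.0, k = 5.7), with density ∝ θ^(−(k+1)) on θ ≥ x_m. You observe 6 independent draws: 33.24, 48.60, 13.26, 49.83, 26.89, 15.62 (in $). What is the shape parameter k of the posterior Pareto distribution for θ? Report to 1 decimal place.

A Pareto(scale x_m, shape k) prior on the upper bound θ of Uniform(0, θ) is conjugate: posterior is Pareto(max(x_m, max xᵢ), k + n).
Sample maximum = 49.83; prior scale x_m = 27.0 → posterior scale = max = 49.83.
Posterior shape = 5.7 + 6 = 11.7.
Posterior shape k = 11.7.

11.7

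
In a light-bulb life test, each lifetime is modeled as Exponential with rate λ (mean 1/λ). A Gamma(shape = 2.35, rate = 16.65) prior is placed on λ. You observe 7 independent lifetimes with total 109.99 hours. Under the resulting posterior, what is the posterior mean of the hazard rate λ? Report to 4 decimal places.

0.0738

With a Gamma(shape α, rate β) prior on the exponential rate λ, the posterior after n observations with total T = Σxᵢ is Gamma(α+n, β+T).
Posterior: Gamma(2.35+7, 16.65+109.99) = Gamma(9.35, 126.64).
Posterior mean of λ = α/β = 9.35/126.64 = 0.0738.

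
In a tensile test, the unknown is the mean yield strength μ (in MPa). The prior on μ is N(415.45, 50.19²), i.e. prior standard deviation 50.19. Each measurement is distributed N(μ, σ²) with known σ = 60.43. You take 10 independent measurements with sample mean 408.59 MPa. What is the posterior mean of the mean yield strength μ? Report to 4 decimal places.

409.4586

For Normal data with known variance σ², a Normal(μ₀, σ₀²) prior on μ is conjugate. Posterior precision = 1/σ₀² + n/σ²; posterior mean is the precision-weighted average of μ₀ and x̄.
n·x̄ = 10·408.59 = 4085.9.
σ₀² = 50.19² = 2519.0361, σ² = 60.43² = 3651.7849; σ² + n·σ₀² = 3651.7849 + 10·2519.0361 = 28842.1459.
Posterior mean = (μ₀/σ₀² + n·x̄/σ²)/(1/σ₀² + n/σ²) = (σ²·μ₀ + σ₀²·n·x̄)/(σ² + n·σ₀²) = (3651.7849·415.45 + 2519.0361·4085.9)/28842.1459 = 11809663.637695/28842.1459 = 409.4586.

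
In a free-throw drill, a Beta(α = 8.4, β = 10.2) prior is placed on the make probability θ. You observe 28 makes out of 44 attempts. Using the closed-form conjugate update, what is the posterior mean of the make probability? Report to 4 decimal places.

0.5815

The Beta prior is conjugate to a Binomial/Bernoulli likelihood; the update adds successes to α and failures to β.
Posterior: Beta(α+k, β+n−k) = Beta(8.4+28, 10.2+16) = Beta(36.4, 26.2).
Posterior mean = α/(α+β) = 36.4/62.6 = 0.5815.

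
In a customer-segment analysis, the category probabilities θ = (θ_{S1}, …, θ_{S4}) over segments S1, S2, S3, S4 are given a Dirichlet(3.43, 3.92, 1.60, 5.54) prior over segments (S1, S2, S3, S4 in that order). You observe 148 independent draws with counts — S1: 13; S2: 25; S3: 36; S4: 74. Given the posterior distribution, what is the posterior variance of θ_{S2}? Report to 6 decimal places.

0.000895

The Dirichlet prior is conjugate to the Multinomial likelihood: each posterior αⱼ = prior αⱼ + observed count nⱼ.
Posterior concentration: (16.43, 28.92, 37.60, 79.54), total = 162.49.
Var[θ_j] = α_j(Σα−α_j)/((Σα)²(Σα+1)) = 28.92·133.57/(162.49²·163.49) = 0.000895.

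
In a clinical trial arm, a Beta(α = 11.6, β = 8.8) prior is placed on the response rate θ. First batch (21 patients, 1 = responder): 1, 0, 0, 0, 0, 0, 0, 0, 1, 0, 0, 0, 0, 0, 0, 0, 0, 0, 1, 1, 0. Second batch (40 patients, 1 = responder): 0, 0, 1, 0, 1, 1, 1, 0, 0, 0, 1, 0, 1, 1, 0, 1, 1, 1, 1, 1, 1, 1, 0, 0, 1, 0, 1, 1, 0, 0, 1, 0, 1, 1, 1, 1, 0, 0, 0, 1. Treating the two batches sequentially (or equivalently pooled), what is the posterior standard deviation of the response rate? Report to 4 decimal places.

The Beta prior is conjugate to a Binomial/Bernoulli likelihood; the update adds successes to α and failures to β.
After batch 1: Beta(11.6+4, 8.8+17) = Beta(15.6, 25.8).
After batch 2: Beta(15.6+23, 25.8+17) = Beta(38.6, 42.8).
Var = αβ/((α+β)²(α+β+1)) = 38.6·42.8/(81.4²·82.4) = 0.00302590; SD = √0.00302590 = 0.0550.

0.0550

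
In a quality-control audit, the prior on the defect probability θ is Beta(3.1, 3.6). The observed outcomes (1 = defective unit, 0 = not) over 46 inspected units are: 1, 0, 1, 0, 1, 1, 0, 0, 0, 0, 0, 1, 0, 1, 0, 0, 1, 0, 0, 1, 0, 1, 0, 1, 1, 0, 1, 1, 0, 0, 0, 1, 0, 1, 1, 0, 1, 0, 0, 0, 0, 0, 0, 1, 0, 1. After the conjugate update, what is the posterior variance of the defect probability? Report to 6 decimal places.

The Beta prior is conjugate to a Binomial/Bernoulli likelihood; the update adds successes to α and failures to β.
Posterior: Beta(α+k, β+n−k) = Beta(3.1+19, 3.6+27) = Beta(22.1, 30.6).
Var = αβ/((α+β)²(α+β+1)) = 22.1·30.6/(52.7²·53.7) = 0.004534.

0.004534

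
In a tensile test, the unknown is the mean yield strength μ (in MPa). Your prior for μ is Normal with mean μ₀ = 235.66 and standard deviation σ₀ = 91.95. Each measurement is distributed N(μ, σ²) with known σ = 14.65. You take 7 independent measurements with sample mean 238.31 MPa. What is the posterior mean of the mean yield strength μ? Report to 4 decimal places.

238.3004

For Normal data with known variance σ², a Normal(μ₀, σ₀²) prior on μ is conjugate. Posterior precision = 1/σ₀² + n/σ²; posterior mean is the precision-weighted average of μ₀ and x̄.
n·x̄ = 7·238.31 = 1668.17.
σ₀² = 91.95² = 8454.8025, σ² = 14.65² = 214.6225; σ² + n·σ₀² = 214.6225 + 7·8454.8025 = 59398.24.
Posterior mean = (μ₀/σ₀² + n·x̄/σ²)/(1/σ₀² + n/σ²) = (σ²·μ₀ + σ₀²·n·x̄)/(σ² + n·σ₀²) = (214.6225·235.66 + 8454.8025·1668.17)/59398.24 = 14154625.824775/59398.24 = 238.3004.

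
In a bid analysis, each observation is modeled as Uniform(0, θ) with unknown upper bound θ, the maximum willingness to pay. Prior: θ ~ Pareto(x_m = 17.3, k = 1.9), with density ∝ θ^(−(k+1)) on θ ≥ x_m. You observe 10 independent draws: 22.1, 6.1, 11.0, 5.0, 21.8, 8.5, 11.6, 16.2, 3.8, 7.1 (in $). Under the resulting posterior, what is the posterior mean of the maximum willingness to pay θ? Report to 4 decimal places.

A Pareto(scale x_m, shape k) prior on the upper bound θ of Uniform(0, θ) is conjugate: posterior is Pareto(max(x_m, max xᵢ), k + n).
Sample maximum = 22.1; prior scale x_m = 17.3 → posterior scale = max = 22.1.
Posterior shape = 1.9 + 10 = 11.9.
E[θ|data] = k·x_m/(k−1) = 11.9·22.1/10.9 = 24.1275.

24.1275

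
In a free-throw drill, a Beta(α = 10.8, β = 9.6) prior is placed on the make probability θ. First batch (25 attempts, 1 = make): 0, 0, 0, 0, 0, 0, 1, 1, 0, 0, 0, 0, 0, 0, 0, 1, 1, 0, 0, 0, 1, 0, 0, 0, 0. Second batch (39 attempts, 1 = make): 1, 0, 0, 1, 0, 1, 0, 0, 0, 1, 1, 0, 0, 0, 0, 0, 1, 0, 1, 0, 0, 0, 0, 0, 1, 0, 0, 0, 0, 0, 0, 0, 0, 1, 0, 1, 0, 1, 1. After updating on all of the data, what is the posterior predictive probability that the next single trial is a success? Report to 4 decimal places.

The Beta prior is conjugate to a Binomial/Bernoulli likelihood; the update adds successes to α and failures to β.
After batch 1: Beta(10.8+5, 9.6+20) = Beta(15.8, 29.6).
After batch 2: Beta(15.8+12, 29.6+27) = Beta(27.8, 56.6).
For a single future Bernoulli trial, P(success | data) = α/(α+β) = 0.3294.

0.3294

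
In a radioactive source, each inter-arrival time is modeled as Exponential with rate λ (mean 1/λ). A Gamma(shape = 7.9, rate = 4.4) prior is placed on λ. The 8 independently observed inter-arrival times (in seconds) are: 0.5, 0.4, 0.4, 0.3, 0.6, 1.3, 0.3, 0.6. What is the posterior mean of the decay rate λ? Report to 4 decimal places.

With a Gamma(shape α, rate β) prior on the exponential rate λ, the posterior after n observations with total T = Σxᵢ is Gamma(α+n, β+T).
Sum of observations T = 4.4 seconds; n = 8.
Posterior: Gamma(7.9+8, 4.4+4.4) = Gamma(15.9, 8.8).
Posterior mean of λ = α/β = 15.9/8.8 = 1.8068.

1.8068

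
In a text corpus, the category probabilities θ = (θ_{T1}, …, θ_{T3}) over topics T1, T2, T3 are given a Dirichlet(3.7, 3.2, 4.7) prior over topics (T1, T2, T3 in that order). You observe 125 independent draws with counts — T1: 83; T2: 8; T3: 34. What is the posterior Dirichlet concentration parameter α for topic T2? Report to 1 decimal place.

11.2

The Dirichlet prior is conjugate to the Multinomial likelihood: each posterior αⱼ = prior αⱼ + observed count nⱼ.
Posterior concentration: (86.7, 11.2, 38.7), total = 136.6.
α_{T2} = 3.2 + 8 = 11.2.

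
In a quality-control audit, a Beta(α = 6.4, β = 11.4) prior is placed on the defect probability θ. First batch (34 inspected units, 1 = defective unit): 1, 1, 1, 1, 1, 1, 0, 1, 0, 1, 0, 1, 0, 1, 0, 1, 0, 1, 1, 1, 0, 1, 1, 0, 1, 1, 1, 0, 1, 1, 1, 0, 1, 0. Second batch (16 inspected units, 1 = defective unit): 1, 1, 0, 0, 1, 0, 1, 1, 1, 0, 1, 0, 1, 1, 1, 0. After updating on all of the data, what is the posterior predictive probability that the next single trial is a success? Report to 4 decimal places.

0.5811

The Beta prior is conjugate to a Binomial/Bernoulli likelihood; the update adds successes to α and failures to β.
After batch 1: Beta(6.4+23, 11.4+11) = Beta(29.4, 22.4).
After batch 2: Beta(29.4+10, 22.4+6) = Beta(39.4, 28.4).
For a single future Bernoulli trial, P(success | data) = α/(α+β) = 0.5811.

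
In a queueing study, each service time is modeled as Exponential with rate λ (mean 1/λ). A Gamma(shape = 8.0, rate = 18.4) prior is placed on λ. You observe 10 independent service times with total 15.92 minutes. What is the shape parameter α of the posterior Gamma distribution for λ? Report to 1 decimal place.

18.0

With a Gamma(shape α, rate β) prior on the exponential rate λ, the posterior after n observations with total T = Σxᵢ is Gamma(α+n, β+T).
Posterior: Gamma(8.0+10, 18.4+15.92) = Gamma(18.0, 34.32).
Posterior α = 18.0.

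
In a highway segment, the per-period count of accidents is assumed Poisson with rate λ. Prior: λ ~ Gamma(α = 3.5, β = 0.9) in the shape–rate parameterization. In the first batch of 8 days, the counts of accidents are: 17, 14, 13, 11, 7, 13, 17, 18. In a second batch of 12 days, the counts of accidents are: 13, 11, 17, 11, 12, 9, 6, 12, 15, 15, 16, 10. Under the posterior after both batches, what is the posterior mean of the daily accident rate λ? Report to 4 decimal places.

With a Gamma(shape α, rate β) prior, the Poisson likelihood is conjugate: the posterior is Gamma(α + ΣXᵢ, β + n).
Batch 1: sum of counts S = 110 over n = 8 days.
After batch 1: Gamma(α+S, β+n) = Gamma(3.5+110, 0.9+8) = Gamma(113.5, 8.9).
Batch 2: sum of counts S = 147 over n = 12 days.
After batch 2: Gamma(α+S, β+n) = Gamma(113.5+147, 8.9+12) = Gamma(260.5, 20.9).
Posterior mean = α/β = 260.5/20.9 = 12.4641.

12.4641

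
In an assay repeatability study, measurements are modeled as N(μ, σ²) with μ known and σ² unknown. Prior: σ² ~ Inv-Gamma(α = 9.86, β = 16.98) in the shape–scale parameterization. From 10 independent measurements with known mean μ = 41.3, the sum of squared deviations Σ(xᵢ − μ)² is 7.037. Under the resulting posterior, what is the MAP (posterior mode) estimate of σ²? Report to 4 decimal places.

With known mean μ and an Inverse-Gamma(α, β) prior on σ², the Normal likelihood is conjugate: posterior is Inv-Gamma(α + n/2, β + Σ(xᵢ−μ)²/2).
Posterior: Inv-Gamma(9.86 + 10/2, 16.98 + 7.037/2) = Inv-Gamma(14.86, 20.4985).
Mode = β/(α+1) = 20.4985/15.86 = 1.2925.

1.2925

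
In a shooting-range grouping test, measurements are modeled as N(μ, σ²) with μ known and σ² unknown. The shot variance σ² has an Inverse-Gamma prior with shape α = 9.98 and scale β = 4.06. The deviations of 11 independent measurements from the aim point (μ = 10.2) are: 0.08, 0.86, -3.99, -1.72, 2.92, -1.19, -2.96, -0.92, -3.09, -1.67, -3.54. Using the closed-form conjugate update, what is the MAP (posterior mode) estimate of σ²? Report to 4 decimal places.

With known mean μ and an Inverse-Gamma(α, β) prior on σ², the Normal likelihood is conjugate: posterior is Inv-Gamma(α + n/2, β + Σ(xᵢ−μ)²/2).
Σ(xᵢ−μ)² = (0.08)² + (0.86)² + (-3.99)² + (-1.72)² + (2.92)² + (-1.19)² + (-2.96)² + (-0.92)² + (-3.09)² + (-1.67)² + (-3.54)² = 64.0436.
Posterior: Inv-Gamma(9.98 + 11/2, 4.06 + 64.0436/2) = Inv-Gamma(15.48, 36.08180).
Mode = β/(α+1) = 36.08180/16.48 = 2.1894.

2.1894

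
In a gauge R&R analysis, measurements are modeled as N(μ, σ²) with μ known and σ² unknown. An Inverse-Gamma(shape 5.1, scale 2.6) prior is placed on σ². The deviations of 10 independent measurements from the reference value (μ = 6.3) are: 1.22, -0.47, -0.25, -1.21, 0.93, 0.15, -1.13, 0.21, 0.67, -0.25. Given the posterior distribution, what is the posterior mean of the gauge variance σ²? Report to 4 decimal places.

0.6130

With known mean μ and an Inverse-Gamma(α, β) prior on σ², the Normal likelihood is conjugate: posterior is Inv-Gamma(α + n/2, β + Σ(xᵢ−μ)²/2).
Σ(xᵢ−μ)² = (1.22)² + (-0.47)² + (-0.25)² + (-1.21)² + (0.93)² + (0.15)² + (-1.13)² + (0.21)² + (0.67)² + (-0.25)² = 5.9557.
Posterior: Inv-Gamma(5.1 + 10/2, 2.6 + 5.9557/2) = Inv-Gamma(10.10, 5.57785).
E[σ²|data] = β/(α−1) = 5.57785/9.10 = 0.6130.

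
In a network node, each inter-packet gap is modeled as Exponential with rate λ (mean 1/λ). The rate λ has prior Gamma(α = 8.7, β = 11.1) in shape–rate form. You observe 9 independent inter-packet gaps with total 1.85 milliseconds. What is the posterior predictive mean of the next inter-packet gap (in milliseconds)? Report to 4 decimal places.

With a Gamma(shape α, rate β) prior on the exponential rate λ, the posterior after n observations with total T = Σxᵢ is Gamma(α+n, β+T).
Posterior: Gamma(8.7+9, 11.1+1.85) = Gamma(17.7, 12.95).
The predictive distribution for the next observation is Lomax; its mean is β/(α−1) = 12.95/16.7 = 0.7754.

0.7754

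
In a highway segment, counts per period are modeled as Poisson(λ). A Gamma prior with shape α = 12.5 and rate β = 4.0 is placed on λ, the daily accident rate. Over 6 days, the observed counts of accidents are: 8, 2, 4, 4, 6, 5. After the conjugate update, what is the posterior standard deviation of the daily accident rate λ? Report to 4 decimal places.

0.6442

With a Gamma(shape α, rate β) prior, the Poisson likelihood is conjugate: the posterior is Gamma(α + ΣXᵢ, β + n).
Sum of counts S = 29 over n = 6 days.
Posterior: Gamma(α+S, β+n) = Gamma(12.5+29, 4.0+6) = Gamma(41.5, 10.0).
SD = √α/β = √41.5/10.0 = 0.6442.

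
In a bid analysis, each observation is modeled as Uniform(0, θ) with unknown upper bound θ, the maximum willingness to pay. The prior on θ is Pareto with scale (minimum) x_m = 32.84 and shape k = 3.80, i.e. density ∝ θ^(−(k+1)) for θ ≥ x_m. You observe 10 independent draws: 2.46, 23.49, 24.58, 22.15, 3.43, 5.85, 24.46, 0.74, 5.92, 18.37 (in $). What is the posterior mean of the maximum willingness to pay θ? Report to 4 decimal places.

A Pareto(scale x_m, shape k) prior on the upper bound θ of Uniform(0, θ) is conjugate: posterior is Pareto(max(x_m, max xᵢ), k + n).
Sample maximum = 24.58; prior scale x_m = 32.84 → posterior scale = max = 32.84.
Posterior shape = 3.80 + 10 = 13.80.
E[θ|data] = k·x_m/(k−1) = 13.80·32.84/12.80 = 35.4056.

35.4056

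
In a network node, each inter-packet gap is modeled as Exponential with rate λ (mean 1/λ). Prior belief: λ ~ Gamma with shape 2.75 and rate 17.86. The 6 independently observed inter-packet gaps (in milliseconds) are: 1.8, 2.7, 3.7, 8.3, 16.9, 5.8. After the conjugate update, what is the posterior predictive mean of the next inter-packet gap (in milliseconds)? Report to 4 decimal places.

With a Gamma(shape α, rate β) prior on the exponential rate λ, the posterior after n observations with total T = Σxᵢ is Gamma(α+n, β+T).
Sum of observations T = 39.2 milliseconds; n = 6.
Posterior: Gamma(2.75+6, 17.86+39.2) = Gamma(8.75, 57.06).
The predictive distribution for the next observation is Lomax; its mean is β/(α−1) = 57.06/7.75 = 7.3626.

7.3626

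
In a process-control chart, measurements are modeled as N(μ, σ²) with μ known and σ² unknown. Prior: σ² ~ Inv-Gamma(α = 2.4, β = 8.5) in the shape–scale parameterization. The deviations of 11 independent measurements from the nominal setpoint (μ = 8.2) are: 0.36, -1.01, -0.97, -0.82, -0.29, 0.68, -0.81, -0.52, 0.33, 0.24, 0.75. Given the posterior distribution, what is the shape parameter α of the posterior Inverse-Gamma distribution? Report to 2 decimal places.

With known mean μ and an Inverse-Gamma(α, β) prior on σ², the Normal likelihood is conjugate: posterior is Inv-Gamma(α + n/2, β + Σ(xᵢ−μ)²/2).
Σ(xᵢ−μ)² = (0.36)² + (-1.01)² + (-0.97)² + (-0.82)² + (-0.29)² + (0.68)² + (-0.81)² + (-0.52)² + (0.33)² + (0.24)² + (0.75)² = 4.9650.
Posterior: Inv-Gamma(2.4 + 11/2, 8.5 + 4.9650/2) = Inv-Gamma(7.90, 10.98250).
Posterior α = 7.90.

7.90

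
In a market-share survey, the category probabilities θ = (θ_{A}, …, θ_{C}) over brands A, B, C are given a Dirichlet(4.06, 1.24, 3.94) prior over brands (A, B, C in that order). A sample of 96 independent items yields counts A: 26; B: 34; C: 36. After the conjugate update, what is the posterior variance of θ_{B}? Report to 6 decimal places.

The Dirichlet prior is conjugate to the Multinomial likelihood: each posterior αⱼ = prior αⱼ + observed count nⱼ.
Posterior concentration: (30.06, 35.24, 39.94), total = 105.24.
Var[θ_j] = α_j(Σα−α_j)/((Σα)²(Σα+1)) = 35.24·70.00/(105.24²·106.24) = 0.002096.

0.002096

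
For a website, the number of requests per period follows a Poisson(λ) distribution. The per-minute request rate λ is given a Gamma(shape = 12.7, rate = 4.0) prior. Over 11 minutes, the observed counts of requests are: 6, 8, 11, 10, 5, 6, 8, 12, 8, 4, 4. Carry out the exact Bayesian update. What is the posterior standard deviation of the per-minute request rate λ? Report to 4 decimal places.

With a Gamma(shape α, rate β) prior, the Poisson likelihood is conjugate: the posterior is Gamma(α + ΣXᵢ, β + n).
Sum of counts S = 82 over n = 11 minutes.
Posterior: Gamma(α+S, β+n) = Gamma(12.7+82, 4.0+11) = Gamma(94.7, 15.0).
SD = √α/β = √94.7/15.0 = 0.6488.

0.6488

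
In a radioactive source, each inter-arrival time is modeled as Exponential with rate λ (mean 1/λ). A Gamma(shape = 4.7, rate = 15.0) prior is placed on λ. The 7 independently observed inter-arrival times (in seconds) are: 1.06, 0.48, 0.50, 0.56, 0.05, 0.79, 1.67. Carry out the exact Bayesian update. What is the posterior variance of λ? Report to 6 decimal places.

With a Gamma(shape α, rate β) prior on the exponential rate λ, the posterior after n observations with total T = Σxᵢ is Gamma(α+n, β+T).
Sum of observations T = 5.11 seconds; n = 7.
Posterior: Gamma(4.7+7, 15.0+5.11) = Gamma(11.7, 20.11).
Var = α/β² = 0.028931.

0.028931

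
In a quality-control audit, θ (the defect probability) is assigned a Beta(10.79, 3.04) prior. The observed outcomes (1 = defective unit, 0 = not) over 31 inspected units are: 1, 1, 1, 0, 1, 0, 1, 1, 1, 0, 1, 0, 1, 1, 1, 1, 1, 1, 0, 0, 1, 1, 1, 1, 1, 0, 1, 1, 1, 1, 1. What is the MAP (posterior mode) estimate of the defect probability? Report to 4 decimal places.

The Beta prior is conjugate to a Binomial/Bernoulli likelihood; the update adds successes to α and failures to β.
Posterior: Beta(α+k, β+n−k) = Beta(10.79+24, 3.04+7) = Beta(34.79, 10.04).
Mode of Beta(a,b) for a,b>1 is (a−1)/(a+b−2) = 33.79/42.83 = 0.7889.

0.7889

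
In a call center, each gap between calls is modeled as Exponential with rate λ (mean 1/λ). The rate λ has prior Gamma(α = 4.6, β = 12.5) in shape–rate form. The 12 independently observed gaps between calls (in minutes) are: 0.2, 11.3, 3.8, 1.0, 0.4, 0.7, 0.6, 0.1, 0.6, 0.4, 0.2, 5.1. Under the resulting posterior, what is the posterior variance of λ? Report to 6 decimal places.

0.012191

With a Gamma(shape α, rate β) prior on the exponential rate λ, the posterior after n observations with total T = Σxᵢ is Gamma(α+n, β+T).
Sum of observations T = 24.4 minutes; n = 12.
Posterior: Gamma(4.6+12, 12.5+24.4) = Gamma(16.6, 36.9).
Var = α/β² = 0.012191.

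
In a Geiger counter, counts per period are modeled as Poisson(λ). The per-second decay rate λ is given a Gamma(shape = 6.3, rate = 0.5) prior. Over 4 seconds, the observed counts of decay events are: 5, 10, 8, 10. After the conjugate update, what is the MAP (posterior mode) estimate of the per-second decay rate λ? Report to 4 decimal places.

8.5111

With a Gamma(shape α, rate β) prior, the Poisson likelihood is conjugate: the posterior is Gamma(α + ΣXᵢ, β + n).
Sum of counts S = 33 over n = 4 seconds.
Posterior: Gamma(α+S, β+n) = Gamma(6.3+33, 0.5+4) = Gamma(39.3, 4.5).
Mode of Gamma(α,β) for α≥1 is (α−1)/β = 38.3/4.5 = 8.5111.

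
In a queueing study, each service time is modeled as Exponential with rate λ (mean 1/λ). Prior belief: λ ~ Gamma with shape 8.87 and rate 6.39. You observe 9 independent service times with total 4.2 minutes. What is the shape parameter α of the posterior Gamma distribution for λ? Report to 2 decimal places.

17.87

With a Gamma(shape α, rate β) prior on the exponential rate λ, the posterior after n observations with total T = Σxᵢ is Gamma(α+n, β+T).
Posterior: Gamma(8.87+9, 6.39+4.2) = Gamma(17.87, 10.59).
Posterior α = 17.87.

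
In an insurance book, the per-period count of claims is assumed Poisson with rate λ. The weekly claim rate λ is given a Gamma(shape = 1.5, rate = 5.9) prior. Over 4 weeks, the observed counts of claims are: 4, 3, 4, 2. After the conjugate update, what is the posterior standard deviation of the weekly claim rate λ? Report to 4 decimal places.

With a Gamma(shape α, rate β) prior, the Poisson likelihood is conjugate: the posterior is Gamma(α + ΣXᵢ, β + n).
Sum of counts S = 13 over n = 4 weeks.
Posterior: Gamma(α+S, β+n) = Gamma(1.5+13, 5.9+4) = Gamma(14.5, 9.9).
SD = √α/β = √14.5/9.9 = 0.3846.

0.3846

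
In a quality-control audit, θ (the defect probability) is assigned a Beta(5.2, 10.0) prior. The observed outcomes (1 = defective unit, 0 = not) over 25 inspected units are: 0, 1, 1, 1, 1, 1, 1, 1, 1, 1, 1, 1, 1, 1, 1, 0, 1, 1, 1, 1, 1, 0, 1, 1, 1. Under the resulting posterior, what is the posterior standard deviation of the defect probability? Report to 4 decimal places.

The Beta prior is conjugate to a Binomial/Bernoulli likelihood; the update adds successes to α and failures to β.
Posterior: Beta(α+k, β+n−k) = Beta(5.2+22, 10.0+3) = Beta(27.2, 13.0).
Var = αβ/((α+β)²(α+β+1)) = 27.2·13.0/(40.2²·41.2) = 0.00531084; SD = √0.00531084 = 0.0729.

0.0729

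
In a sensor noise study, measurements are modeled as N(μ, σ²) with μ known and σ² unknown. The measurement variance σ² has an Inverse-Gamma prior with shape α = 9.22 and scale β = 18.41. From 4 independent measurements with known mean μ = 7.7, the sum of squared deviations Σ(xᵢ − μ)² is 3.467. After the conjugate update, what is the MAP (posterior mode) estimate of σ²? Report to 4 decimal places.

1.6484

With known mean μ and an Inverse-Gamma(α, β) prior on σ², the Normal likelihood is conjugate: posterior is Inv-Gamma(α + n/2, β + Σ(xᵢ−μ)²/2).
Posterior: Inv-Gamma(9.22 + 4/2, 18.41 + 3.467/2) = Inv-Gamma(11.22, 20.1435).
Mode = β/(α+1) = 20.1435/12.22 = 1.6484.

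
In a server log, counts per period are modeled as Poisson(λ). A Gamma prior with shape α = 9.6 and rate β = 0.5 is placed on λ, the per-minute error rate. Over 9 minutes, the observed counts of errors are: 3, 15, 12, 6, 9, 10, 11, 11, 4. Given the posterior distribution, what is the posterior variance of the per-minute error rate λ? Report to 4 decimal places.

1.0039

With a Gamma(shape α, rate β) prior, the Poisson likelihood is conjugate: the posterior is Gamma(α + ΣXᵢ, β + n).
Sum of counts S = 81 over n = 9 minutes.
Posterior: Gamma(α+S, β+n) = Gamma(9.6+81, 0.5+9) = Gamma(90.6, 9.5).
Var = α/β² = 90.6/9.5² = 1.0039.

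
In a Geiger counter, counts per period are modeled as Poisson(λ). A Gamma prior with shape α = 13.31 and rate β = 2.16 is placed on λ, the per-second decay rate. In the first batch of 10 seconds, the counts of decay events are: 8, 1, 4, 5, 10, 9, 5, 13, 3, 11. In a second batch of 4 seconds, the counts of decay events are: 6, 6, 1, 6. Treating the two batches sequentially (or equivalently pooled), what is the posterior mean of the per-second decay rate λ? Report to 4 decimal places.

6.2692

With a Gamma(shape α, rate β) prior, the Poisson likelihood is conjugate: the posterior is Gamma(α + ΣXᵢ, β + n).
Batch 1: sum of counts S = 69 over n = 10 seconds.
After batch 1: Gamma(α+S, β+n) = Gamma(13.31+69, 2.16+10) = Gamma(82.31, 12.16).
Batch 2: sum of counts S = 19 over n = 4 seconds.
After batch 2: Gamma(α+S, β+n) = Gamma(82.31+19, 12.16+4) = Gamma(101.31, 16.16).
Posterior mean = α/β = 101.31/16.16 = 6.2692.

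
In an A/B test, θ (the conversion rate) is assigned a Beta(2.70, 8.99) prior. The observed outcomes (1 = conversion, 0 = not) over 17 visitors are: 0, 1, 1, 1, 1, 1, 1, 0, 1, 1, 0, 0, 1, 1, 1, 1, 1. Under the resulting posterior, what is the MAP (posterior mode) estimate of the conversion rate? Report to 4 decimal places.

0.5508

The Beta prior is conjugate to a Binomial/Bernoulli likelihood; the update adds successes to α and failures to β.
Posterior: Beta(α+k, β+n−k) = Beta(2.70+13, 8.99+4) = Beta(15.70, 12.99).
Mode of Beta(a,b) for a,b>1 is (a−1)/(a+b−2) = 14.70/26.69 = 0.5508.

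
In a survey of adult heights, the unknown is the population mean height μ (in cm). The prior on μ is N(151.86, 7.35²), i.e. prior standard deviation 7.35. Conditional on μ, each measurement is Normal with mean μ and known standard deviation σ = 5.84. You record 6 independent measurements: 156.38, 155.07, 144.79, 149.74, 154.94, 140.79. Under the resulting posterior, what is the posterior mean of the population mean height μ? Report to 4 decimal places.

150.4349

For Normal data with known variance σ², a Normal(μ₀, σ₀²) prior on μ is conjugate. Posterior precision = 1/σ₀² + n/σ²; posterior mean is the precision-weighted average of μ₀ and x̄.
Σxᵢ = 156.38 + 155.07 + 144.79 + 149.74 + 154.94 + 140.79 = 901.71, so n·x̄ = 901.71.
σ₀² = 7.35² = 54.0225, σ² = 5.84² = 34.1056; σ² + n·σ₀² = 34.1056 + 6·54.0225 = 358.2406.
Posterior mean = (μ₀/σ₀² + n·x̄/σ²)/(1/σ₀² + n/σ²) = (σ²·μ₀ + σ₀²·n·x̄)/(σ² + n·σ₀²) = (34.1056·151.86 + 54.0225·901.71)/358.2406 = 53891.904891/358.2406 = 150.4349.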